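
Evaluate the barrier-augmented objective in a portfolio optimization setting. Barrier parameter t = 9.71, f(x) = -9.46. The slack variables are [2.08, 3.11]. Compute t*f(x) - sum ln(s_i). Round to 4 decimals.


Step 1: Compute log-barrier.
ln values: [0.7324, 1.1346]
phi = -(0.7324 + 1.1346) = -1.867
Step 2: Compute augmented objective.
t*f(x) = 9.71*-9.46 = -91.8566
Total = -91.8566 - 1.867 = -93.7236


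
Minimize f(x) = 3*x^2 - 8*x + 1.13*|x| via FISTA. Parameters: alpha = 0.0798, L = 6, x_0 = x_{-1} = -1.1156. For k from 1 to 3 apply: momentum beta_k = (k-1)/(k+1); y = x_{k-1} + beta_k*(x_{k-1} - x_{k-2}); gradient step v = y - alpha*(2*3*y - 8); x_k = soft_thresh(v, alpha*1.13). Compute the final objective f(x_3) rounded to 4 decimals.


FISTA on f(x) = 3*x^2 - 8*x + 1.13*|x|
L = 6, alpha = 0.0798
Iteration 1: beta = 0.0, y = -1.1156 + 0.0*(-1.1156 + 1.1156) = -1.1156
  grad(y) = -14.6936, v = y - alpha*grad = 0.0569
  prox(v) = soft_thresh(0.0569, 0.0902) = 0.0
Iteration 2: beta = 0.3333, y = 0.0 + 0.3333*(0.0 + 1.1156) = 0.3719
  grad(y) = -5.7688, v = y - alpha*grad = 0.8322
  prox(v) = soft_thresh(0.8322, 0.0902) = 0.742
Iteration 3: beta = 0.5, y = 0.742 + 0.5*(0.742 - 0.0) = 1.1131
  grad(y) = -1.3216, v = y - alpha*grad = 1.2185
  prox(v) = soft_thresh(1.2185, 0.0902) = 1.1284
f(x_3) = 3*1.1284^2 - 8*1.1284 + 1.13*|1.1284| = -3.9322


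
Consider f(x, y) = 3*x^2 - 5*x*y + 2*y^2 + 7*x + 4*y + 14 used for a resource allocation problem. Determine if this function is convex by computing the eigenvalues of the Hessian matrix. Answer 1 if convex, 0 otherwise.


The Hessian of f(x,y) = 3*x^2 - 5*x*y + 2*y^2 + 7*x + 4*y + 14 is:
H = [[6, -5], [-5, 4]]
Trace = 6 + 4 = 10
Determinant = 6*4 - (-5)^2 = -1
Discriminant = (10)^2 - 4*-1 = 104.0
Eigenvalues: lambda_1 = -0.099, lambda_2 = 10.099
The function is not convex.

0


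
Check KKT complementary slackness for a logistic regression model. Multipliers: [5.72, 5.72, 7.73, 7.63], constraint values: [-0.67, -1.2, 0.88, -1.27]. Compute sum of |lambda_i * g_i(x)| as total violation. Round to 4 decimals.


KKT complementary slackness check:
lambda_1 * g_1 = 5.72 * -0.67 = -3.8324
lambda_2 * g_2 = 5.72 * -1.2 = -6.864
lambda_3 * g_3 = 7.73 * 0.88 = 6.8024
lambda_4 * g_4 = 7.63 * -1.27 = -9.6901
Total violation = 3.8324 + 6.864 + 6.8024 + 9.6901 = 27.1889


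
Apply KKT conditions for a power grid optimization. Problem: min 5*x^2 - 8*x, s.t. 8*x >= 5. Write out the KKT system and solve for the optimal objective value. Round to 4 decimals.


Step 1: Try lambda = 0 (constraint inactive).
Stationarity: 2*5*x - 8 = 0
x* = 8/(2*5) = 0.8
Check constraint: 8*0.8 = 6.4 >= 5 -- satisfied.
Step 2: Compute optimal value.
f(x*) = 5*0.8^2 - 8*0.8 = -3.2


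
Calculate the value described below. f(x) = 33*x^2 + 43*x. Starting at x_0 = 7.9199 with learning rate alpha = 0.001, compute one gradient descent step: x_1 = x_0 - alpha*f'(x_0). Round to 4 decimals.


We compute the gradient at x_0 and apply the update.
f'(x) = 66*x + 43
f'(7.9199) = 66*7.9199 + 43 = 565.7134
x_1 = 7.9199 - 0.001*565.7134 = 7.3542


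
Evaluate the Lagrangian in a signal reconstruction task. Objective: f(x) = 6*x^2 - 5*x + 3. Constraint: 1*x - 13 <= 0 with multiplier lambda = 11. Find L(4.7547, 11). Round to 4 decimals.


Step 1: Evaluate f(x).
f(4.7547) = 6*4.7547^2 - 5*4.7547 + 3 = 114.8695
Step 2: Evaluate g(x).
g(4.7547) = 1*4.7547 - 13 = -8.2453
Step 3: Compute Lagrangian.
L = 114.8695 + 11*-8.2453 = 24.1712


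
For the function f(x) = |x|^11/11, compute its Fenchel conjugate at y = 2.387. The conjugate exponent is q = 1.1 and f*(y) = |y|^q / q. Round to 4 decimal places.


The conjugate exponent q satisfies 1/p + 1/q = 1.
p = 11, so q = 11/(11 - 1) = 1.1
|y|^q = 2.387^1.1 = 2.604
f*(2.387) = 2.604 / 1.1 = 2.3673


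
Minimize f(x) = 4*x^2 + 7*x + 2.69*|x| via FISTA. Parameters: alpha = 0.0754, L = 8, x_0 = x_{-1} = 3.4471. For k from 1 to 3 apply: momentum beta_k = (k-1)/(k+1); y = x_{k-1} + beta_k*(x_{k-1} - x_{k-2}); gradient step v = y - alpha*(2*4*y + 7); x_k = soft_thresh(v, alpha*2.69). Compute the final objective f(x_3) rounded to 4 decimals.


FISTA on f(x) = 4*x^2 + 7*x + 2.69*|x|
L = 8, alpha = 0.0754
Iteration 1: beta = 0.0, y = 3.4471 + 0.0*(3.4471 - 3.4471) = 3.4471
  grad(y) = 34.5768, v = y - alpha*grad = 0.84
  prox(v) = soft_thresh(0.84, 0.2028) = 0.6372
Iteration 2: beta = 0.3333, y = 0.6372 + 0.3333*(0.6372 - 3.4471) = -0.2995
  grad(y) = 4.6044, v = y - alpha*grad = -0.6466
  prox(v) = soft_thresh(-0.6466, 0.2028) = -0.4438
Iteration 3: beta = 0.5, y = -0.4438 + 0.5*(-0.4438 - 0.6372) = -0.9843
  grad(y) = -0.8743, v = y - alpha*grad = -0.9184
  prox(v) = soft_thresh(-0.9184, 0.2028) = -0.7155
f(x_3) = 4*(-0.7155)^2 + 7*(-0.7155) + 2.69*|-0.7155| = -1.036


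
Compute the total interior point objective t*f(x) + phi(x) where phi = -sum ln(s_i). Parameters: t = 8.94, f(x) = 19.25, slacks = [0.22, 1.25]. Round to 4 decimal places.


Step 1: Compute log-barrier.
ln values: [-1.5141, 0.2231]
phi = -(-1.5141 + 0.2231) = 1.291
Step 2: Compute augmented objective.
t*f(x) = 8.94*19.25 = 172.095
Total = 172.095 + 1.291 = 173.386


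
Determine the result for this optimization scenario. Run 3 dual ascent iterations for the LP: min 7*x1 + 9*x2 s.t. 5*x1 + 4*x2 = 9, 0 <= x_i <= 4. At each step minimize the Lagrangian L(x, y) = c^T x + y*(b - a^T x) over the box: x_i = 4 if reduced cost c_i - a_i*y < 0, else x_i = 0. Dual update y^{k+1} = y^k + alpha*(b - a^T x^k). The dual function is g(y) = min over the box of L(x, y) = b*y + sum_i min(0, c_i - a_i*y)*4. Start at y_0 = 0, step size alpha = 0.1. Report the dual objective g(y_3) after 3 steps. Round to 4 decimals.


Dual ascent for LP: min 7*x1 + 9*x2, 5*x1 + 4*x2 = 9, 0 <= x_i <= 4
Step 1: y^k = 0.0, reduced costs: (7.0, 9.0)
  x^k = (0.0, 0.0), subgradient = b - a^T x = 9.0
  y^{k+1} = 0.0 + 0.1*9.0 = 0.9
Step 2: y^k = 0.9, reduced costs: (2.5, 5.4)
  x^k = (0.0, 0.0), subgradient = b - a^T x = 9.0
  y^{k+1} = 0.9 + 0.1*9.0 = 1.8
Step 3: y^k = 1.8, reduced costs: (-2.0, 1.8)
  x^k = (4.0, 0.0), subgradient = b - a^T x = -11.0
  y^{k+1} = 1.8 + 0.1*-11.0 = 0.7
Dual objective at y_3 = 0.7: reduced costs (3.5, 6.2), box minimizer x = (0.0, 0.0)
g(y_3) = b*y + (c1 - a1*y)*x1 + (c2 - a2*y)*x2 = 9*0.7 + 3.5*0.0 + 6.2*0.0 = 6.3 + 0.0 + 0.0 = 6.3


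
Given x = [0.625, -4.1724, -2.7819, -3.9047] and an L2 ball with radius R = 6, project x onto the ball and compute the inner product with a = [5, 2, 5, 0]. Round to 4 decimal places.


Step 1: Compute ||x|| (intermediates to 6 decimals).
||x|| = sqrt(0.625^2 + (-4.1724)^2 + (-2.7819)^2 + (-3.9047)^2) = 6.386329
Step 2: Project.
Since ||x|| > R, scale = R/||x|| = 6/6.386329 = 0.939507, proj(x) = scale * x
proj(x) = [0.587192, -3.919999, -2.613615, -3.668493]
Step 3: Dot product.
a^T * proj(x) = 5*0.587192 + 2*(-3.919999) + 5*(-2.613615) + 0*(-3.668493) = -17.9721


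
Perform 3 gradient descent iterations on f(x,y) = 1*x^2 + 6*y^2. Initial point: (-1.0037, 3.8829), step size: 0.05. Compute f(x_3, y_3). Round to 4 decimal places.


Gradient descent on f(x,y) = 1*x^2 + 6*y^2.
Starting point: (-1.0037, 3.8829), alpha = 0.05
Step 1: grad_x = 2*1*-1.0037 = -2.0074, grad_y = 2*6*3.8829 = 46.5948
  x_1 = -1.0037 - 0.05*-2.0074 = -0.9033
  y_1 = 3.8829 - 0.05*46.5948 = 1.5532
Step 2: grad_x = 2*1*-0.9033 = -1.8067, grad_y = 2*6*1.5532 = 18.6379
  x_2 = -0.9033 - 0.05*-1.8067 = -0.813
  y_2 = 1.5532 - 0.05*18.6379 = 0.6213
Step 3: grad_x = 2*1*-0.813 = -1.626, grad_y = 2*6*0.6213 = 7.4552
  x_3 = -0.813 - 0.05*-1.626 = -0.7317
  y_3 = 0.6213 - 0.05*7.4552 = 0.2485
f(-0.7317, 0.2485) = 1*(-0.7317)^2 + 6*0.2485^2 = 0.9059


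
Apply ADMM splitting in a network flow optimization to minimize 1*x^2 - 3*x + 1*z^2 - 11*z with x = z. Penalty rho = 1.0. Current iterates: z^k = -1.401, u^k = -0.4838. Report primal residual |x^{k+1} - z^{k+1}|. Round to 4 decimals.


ADMM iteration with rho = 1.0, z^k = -1.401, u^k = -0.4838
Step 1: x-update.
Minimize 1*x^2 - 3*x + (1.0/2)*(x + 1.401 - 0.4838)^2
FOC: (2*1 + 1.0)*x = 3 + 1.0*(-1.401 + 0.4838)
x^{k+1} = 0.6943
Step 2: z-update.
Minimize 1*z^2 - 11*z + (1.0/2)*(0.6943 - z - 0.4838)^2
FOC: (2*1 + 1.0)*z = 11 + 1.0*(0.6943 - 0.4838)
z^{k+1} = 3.7368
Step 3: u-update.
u^{k+1} = -0.4838 + 0.6943 - 3.7368 = -3.5264
Step 4: Primal residual = |0.6943 - 3.7368| = 3.0426


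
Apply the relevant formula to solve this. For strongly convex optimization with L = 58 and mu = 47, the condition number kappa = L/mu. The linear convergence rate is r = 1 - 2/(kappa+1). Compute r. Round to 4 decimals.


Step 1: Compute the condition number.
kappa = L/mu = 58/47 = 1.234
Step 2: Compute the convergence rate.
r = 1 - 2/(kappa + 1) = 1 - 2*mu/(L + mu) = (L - mu)/(L + mu) = 11/105 = 0.1048


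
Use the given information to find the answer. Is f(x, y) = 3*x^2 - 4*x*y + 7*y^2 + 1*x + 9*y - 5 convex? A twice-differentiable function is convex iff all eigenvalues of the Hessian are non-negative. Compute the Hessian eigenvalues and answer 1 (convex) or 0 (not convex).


The Hessian of f(x,y) = 3*x^2 - 4*x*y + 7*y^2 + 1*x + 9*y - 5 is:
H = [[6, -4], [-4, 14]]
Trace = 6 + 14 = 20
Determinant = 6*14 - (-4)^2 = 68
Discriminant = (20)^2 - 4*68 = 128.0
Eigenvalues: lambda_1 = 4.3431, lambda_2 = 15.6569
The function is convex.

1


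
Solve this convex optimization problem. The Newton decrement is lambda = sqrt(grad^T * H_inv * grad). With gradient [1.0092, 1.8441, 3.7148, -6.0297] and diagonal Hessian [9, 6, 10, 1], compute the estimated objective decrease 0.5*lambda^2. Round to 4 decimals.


Step 1: H is diagonal, so H^(-1) * g = [0.1121, 0.3074, 0.3715, -6.0297].
Step 2: g^T H^(-1) g = sum_i g_i^2 / H_ii
  = (1.0092)^2/9 + (1.8441)^2/6 + (3.7148)^2/10 + (-6.0297)^2/1
  = 0.1132 + 0.5668 + 1.38 + 36.3573 = 38.4172
Step 3: Objective decrease = 0.5 * g^T H^(-1) g = 19.2086


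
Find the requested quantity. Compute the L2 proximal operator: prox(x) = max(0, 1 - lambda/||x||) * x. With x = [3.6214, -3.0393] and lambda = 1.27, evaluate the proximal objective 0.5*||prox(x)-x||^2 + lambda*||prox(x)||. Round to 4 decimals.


Step 1: Compute ||x||.
||x|| = 4.7278
Step 2: Compute scaling factor.
scale = max(0, 1 - 1.27/4.7278) = 0.7314
Step 3: prox(x) = [2.6486, -2.2229]
||prox(x)|| = 3.4578
Step 4: Proximal objective.
0.5*||prox-x||^2 = 0.8065
lambda*||prox|| = 4.3914
Total = 5.1978


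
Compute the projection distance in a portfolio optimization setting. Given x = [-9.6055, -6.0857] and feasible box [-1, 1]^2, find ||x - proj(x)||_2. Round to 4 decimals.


Project each component onto [-1, 1].
clip(-9.6055) = -1.0, clip(-6.0857) = -1.0
Projection = [-1.0, -1.0]
Squared diffs: [74.0546, 25.8643]
Distance = sqrt(99.9189) = 9.9959


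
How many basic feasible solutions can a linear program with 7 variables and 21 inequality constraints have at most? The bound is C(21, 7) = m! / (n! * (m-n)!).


Each vertex corresponds to some choice of n active constraints out of m, so the number of vertices is at most C(m, n) = m! / (n!(m-n)!).
m = 21, n = 7
Numerator: 21 * 20 * 19 * 18 * 17 * 16 * 15
Denominator: 7! = 5040
C(21, 7) = 116280


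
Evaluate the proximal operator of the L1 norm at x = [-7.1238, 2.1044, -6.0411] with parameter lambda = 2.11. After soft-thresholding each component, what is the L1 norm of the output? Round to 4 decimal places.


Soft-thresholding with lambda = 2.11:
prox(-7.1238) = sign(-7.1238)*max(|-7.1238| - 2.11, 0) = -5.0138
prox(2.1044) = sign(2.1044)*max(|2.1044| - 2.11, 0) = 0.0
prox(-6.0411) = sign(-6.0411)*max(|-6.0411| - 2.11, 0) = -3.9311
prox(x) = [-5.0138, 0.0, -3.9311]
||prox(x)||_1 = 5.0138 + 0.0 + 3.9311 = 8.9449


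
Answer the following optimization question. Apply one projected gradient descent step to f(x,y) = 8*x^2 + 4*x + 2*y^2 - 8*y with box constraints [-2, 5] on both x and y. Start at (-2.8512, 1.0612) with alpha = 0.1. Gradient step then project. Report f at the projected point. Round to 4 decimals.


Step 1: Compute gradient at (-2.8512, 1.0612).
grad_x = 2*8*-2.8512 + 4 = -41.6192
grad_y = 2*2*1.0612 - 8 = -3.7552
Step 2: Gradient step.
x_raw = -2.8512 - 0.1*-41.6192 = 1.3107
y_raw = 1.0612 - 0.1*-3.7552 = 1.4367
Step 3: Project onto [-2, 5].
x_proj = clip(1.3107) = 1.3107
y_proj = clip(1.4367) = 1.4367
Step 4: Evaluate f.
f(1.3107, 1.4367) = 11.6213


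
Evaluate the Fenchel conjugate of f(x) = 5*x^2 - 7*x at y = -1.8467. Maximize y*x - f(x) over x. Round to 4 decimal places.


f*(y) = sup_x {y*x - a*x^2 - b*x} = sup_x {(y-b)*x - a*x^2}
FOC: (y - b) - 2a*x = 0 => x* = (y - b)/(2a)
x* = (-1.8467 + 7)/(2*5) = 0.5153
f*(-1.8467) = (y-b)^2/(4a) = (-1.8467 + 7)^2/(4*5)
= 26.5565/20 = 1.3278


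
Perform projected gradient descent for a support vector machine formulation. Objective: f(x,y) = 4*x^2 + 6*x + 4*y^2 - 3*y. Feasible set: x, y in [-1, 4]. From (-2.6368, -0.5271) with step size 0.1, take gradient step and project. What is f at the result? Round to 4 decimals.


Step 1: Compute gradient at (-2.6368, -0.5271).
grad_x = 2*4*-2.6368 + 6 = -15.0944
grad_y = 2*4*-0.5271 - 3 = -7.2168
Step 2: Gradient step.
x_raw = -2.6368 - 0.1*-15.0944 = -1.1274
y_raw = -0.5271 - 0.1*-7.2168 = 0.1946
Step 3: Project onto [-1, 4].
x_proj = clip(-1.1274) = -1.0
y_proj = clip(0.1946) = 0.1946
Step 4: Evaluate f.
f(-1.0, 0.1946) = -2.4323


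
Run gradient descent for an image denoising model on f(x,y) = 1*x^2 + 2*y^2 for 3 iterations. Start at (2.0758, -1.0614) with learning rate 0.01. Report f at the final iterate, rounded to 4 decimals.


Gradient descent on f(x,y) = 1*x^2 + 2*y^2.
Starting point: (2.0758, -1.0614), alpha = 0.01
Step 1: grad_x = 2*1*2.0758 = 4.1516, grad_y = 2*2*-1.0614 = -4.2456
  x_1 = 2.0758 - 0.01*4.1516 = 2.0343
  y_1 = -1.0614 - 0.01*-4.2456 = -1.0189
Step 2: grad_x = 2*1*2.0343 = 4.0686, grad_y = 2*2*-1.0189 = -4.0758
  x_2 = 2.0343 - 0.01*4.0686 = 1.9936
  y_2 = -1.0189 - 0.01*-4.0758 = -0.9782
Step 3: grad_x = 2*1*1.9936 = 3.9872, grad_y = 2*2*-0.9782 = -3.9127
  x_3 = 1.9936 - 0.01*3.9872 = 1.9537
  y_3 = -0.9782 - 0.01*-3.9127 = -0.9391
f(1.9537, -0.9391) = 1*1.9537^2 + 2*(-0.9391)^2 = 5.5807


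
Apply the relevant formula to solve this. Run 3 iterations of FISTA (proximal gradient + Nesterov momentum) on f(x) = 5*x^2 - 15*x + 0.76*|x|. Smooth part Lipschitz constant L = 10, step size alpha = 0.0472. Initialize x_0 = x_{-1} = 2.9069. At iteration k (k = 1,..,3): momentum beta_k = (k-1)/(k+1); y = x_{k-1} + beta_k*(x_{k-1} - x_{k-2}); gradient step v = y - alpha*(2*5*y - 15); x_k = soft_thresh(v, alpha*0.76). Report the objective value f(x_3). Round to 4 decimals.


FISTA on f(x) = 5*x^2 - 15*x + 0.76*|x|
L = 10, alpha = 0.0472
Iteration 1: beta = 0.0, y = 2.9069 + 0.0*(2.9069 - 2.9069) = 2.9069
  grad(y) = 14.069, v = y - alpha*grad = 2.2428
  prox(v) = soft_thresh(2.2428, 0.0359) = 2.207
Iteration 2: beta = 0.3333, y = 2.207 + 0.3333*(2.207 - 2.9069) = 1.9737
  grad(y) = 4.7366, v = y - alpha*grad = 1.7501
  prox(v) = soft_thresh(1.7501, 0.0359) = 1.7142
Iteration 3: beta = 0.5, y = 1.7142 + 0.5*(1.7142 - 2.207) = 1.4678
  grad(y) = -0.3215, v = y - alpha*grad = 1.483
  prox(v) = soft_thresh(1.483, 0.0359) = 1.4472
f(x_3) = 5*1.4472^2 - 15*1.4472 + 0.76*|1.4472| = -10.1362


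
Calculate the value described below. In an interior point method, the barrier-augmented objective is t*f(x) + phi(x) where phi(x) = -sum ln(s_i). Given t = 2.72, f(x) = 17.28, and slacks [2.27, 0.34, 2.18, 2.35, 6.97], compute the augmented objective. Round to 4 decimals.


Step 1: Compute log-barrier.
ln values: [0.8198, -1.0788, 0.7793, 0.8544, 1.9416]
phi = -(0.8198 - 1.0788 + 0.7793 + 0.8544 + 1.9416) = -3.3163
Step 2: Compute augmented objective.
t*f(x) = 2.72*17.28 = 47.0016
Total = 47.0016 - 3.3163 = 43.6853


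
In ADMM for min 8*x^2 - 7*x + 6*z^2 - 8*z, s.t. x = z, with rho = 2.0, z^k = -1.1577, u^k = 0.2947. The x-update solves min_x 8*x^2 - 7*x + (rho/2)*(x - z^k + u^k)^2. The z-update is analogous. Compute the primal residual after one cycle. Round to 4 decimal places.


ADMM iteration with rho = 2.0, z^k = -1.1577, u^k = 0.2947
Step 1: x-update.
Minimize 8*x^2 - 7*x + (2.0/2)*(x + 1.1577 + 0.2947)^2
FOC: (2*8 + 2.0)*x = 7 + 2.0*(-1.1577 - 0.2947)
x^{k+1} = 0.2275
Step 2: z-update.
Minimize 6*z^2 - 8*z + (2.0/2)*(0.2275 - z + 0.2947)^2
FOC: (2*6 + 2.0)*z = 8 + 2.0*(0.2275 + 0.2947)
z^{k+1} = 0.646
Step 3: u-update.
u^{k+1} = 0.2947 + 0.2275 - 0.646 = -0.1238
Step 4: Primal residual = |0.2275 - 0.646| = 0.4185


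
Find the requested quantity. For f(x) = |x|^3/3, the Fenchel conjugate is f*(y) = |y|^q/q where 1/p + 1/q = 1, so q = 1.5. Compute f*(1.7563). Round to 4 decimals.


The conjugate exponent q satisfies 1/p + 1/q = 1.
p = 3, so q = 3/(3 - 1) = 1.5
|y|^q = 1.7563^1.5 = 2.3275
f*(1.7563) = 2.3275 / 1.5 = 1.5517


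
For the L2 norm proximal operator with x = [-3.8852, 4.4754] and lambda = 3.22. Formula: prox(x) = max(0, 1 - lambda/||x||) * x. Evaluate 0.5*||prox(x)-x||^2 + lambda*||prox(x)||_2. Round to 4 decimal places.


Step 1: Compute ||x||.
||x|| = 5.9265
Step 2: Compute scaling factor.
scale = max(0, 1 - 3.22/5.9265) = 0.4567
Step 3: prox(x) = [-1.7743, 2.0438]
||prox(x)|| = 2.7065
Step 4: Proximal objective.
0.5*||prox-x||^2 = 5.1842
lambda*||prox|| = 8.7149
Total = 13.8993


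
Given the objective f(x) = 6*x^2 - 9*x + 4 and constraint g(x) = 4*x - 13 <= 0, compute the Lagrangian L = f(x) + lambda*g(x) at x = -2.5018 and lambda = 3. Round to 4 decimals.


Step 1: Evaluate f(x).
f(-2.5018) = 6*(-2.5018)^2 - 9*(-2.5018) + 4 = 64.0702
Step 2: Evaluate g(x).
g(-2.5018) = 4*-2.5018 - 13 = -23.0072
Step 3: Compute Lagrangian.
L = 64.0702 + 3*-23.0072 = -4.9514


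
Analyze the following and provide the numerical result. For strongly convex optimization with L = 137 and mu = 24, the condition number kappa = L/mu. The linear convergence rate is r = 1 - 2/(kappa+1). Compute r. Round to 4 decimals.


Step 1: Compute the condition number.
kappa = L/mu = 137/24 = 5.7083
Step 2: Compute the convergence rate.
r = 1 - 2/(kappa + 1) = 1 - 2*mu/(L + mu) = (L - mu)/(L + mu) = 113/161 = 0.7019


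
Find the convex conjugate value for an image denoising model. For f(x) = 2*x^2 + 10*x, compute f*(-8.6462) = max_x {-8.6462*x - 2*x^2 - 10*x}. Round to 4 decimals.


f*(y) = sup_x {y*x - a*x^2 - b*x} = sup_x {(y-b)*x - a*x^2}
FOC: (y - b) - 2a*x = 0 => x* = (y - b)/(2a)
x* = (-8.6462 - 10)/(2*2) = -4.6616
f*(-8.6462) = (y-b)^2/(4a) = (-8.6462 - 10)^2/(4*2)
= 347.6808/8 = 43.4601


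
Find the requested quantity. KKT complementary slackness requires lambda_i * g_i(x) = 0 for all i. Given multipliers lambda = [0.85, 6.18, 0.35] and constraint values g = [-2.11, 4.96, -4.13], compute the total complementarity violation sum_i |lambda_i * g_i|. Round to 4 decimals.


KKT complementary slackness check:
lambda_1 * g_1 = 0.85 * -2.11 = -1.7935
lambda_2 * g_2 = 6.18 * 4.96 = 30.6528
lambda_3 * g_3 = 0.35 * -4.13 = -1.4455
Total violation = 1.7935 + 30.6528 + 1.4455 = 33.8918


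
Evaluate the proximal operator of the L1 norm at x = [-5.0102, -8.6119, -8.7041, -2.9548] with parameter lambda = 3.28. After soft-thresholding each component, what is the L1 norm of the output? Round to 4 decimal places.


Soft-thresholding with lambda = 3.28:
prox(-5.0102) = sign(-5.0102)*max(|-5.0102| - 3.28, 0) = -1.7302
prox(-8.6119) = sign(-8.6119)*max(|-8.6119| - 3.28, 0) = -5.3319
prox(-8.7041) = sign(-8.7041)*max(|-8.7041| - 3.28, 0) = -5.4241
prox(-2.9548) = sign(-2.9548)*max(|-2.9548| - 3.28, 0) = 0.0
prox(x) = [-1.7302, -5.3319, -5.4241, 0.0]
||prox(x)||_1 = 1.7302 + 5.3319 + 5.4241 + 0.0 = 12.4862


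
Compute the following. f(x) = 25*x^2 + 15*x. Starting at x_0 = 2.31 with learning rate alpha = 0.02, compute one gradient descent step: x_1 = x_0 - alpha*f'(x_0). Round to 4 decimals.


We compute the gradient at x_0 and apply the update.
f'(x) = 50*x + 15
f'(2.31) = 50*2.31 + 15 = 130.5
x_1 = 2.31 - 0.02*130.5 = -0.3


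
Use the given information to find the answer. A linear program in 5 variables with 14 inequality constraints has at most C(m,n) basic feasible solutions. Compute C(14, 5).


Each vertex corresponds to some choice of n active constraints out of m, so the number of vertices is at most C(m, n) = m! / (n!(m-n)!).
m = 14, n = 5
Numerator: 14 * 13 * 12 * 11 * 10
Denominator: 5! = 120
C(14, 5) = 2002


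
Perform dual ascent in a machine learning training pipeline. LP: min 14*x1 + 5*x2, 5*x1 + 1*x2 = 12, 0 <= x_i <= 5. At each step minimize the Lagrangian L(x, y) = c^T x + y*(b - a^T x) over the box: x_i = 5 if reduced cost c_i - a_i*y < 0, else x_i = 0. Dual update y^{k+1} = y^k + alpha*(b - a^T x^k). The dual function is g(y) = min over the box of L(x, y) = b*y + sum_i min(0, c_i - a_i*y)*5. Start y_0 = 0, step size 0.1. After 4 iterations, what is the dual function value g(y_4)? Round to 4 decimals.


Dual ascent for LP: min 14*x1 + 5*x2, 5*x1 + 1*x2 = 12, 0 <= x_i <= 5
Step 1: y^k = 0.0, reduced costs: (14.0, 5.0)
  x^k = (0.0, 0.0), subgradient = b - a^T x = 12.0
  y^{k+1} = 0.0 + 0.1*12.0 = 1.2
Step 2: y^k = 1.2, reduced costs: (8.0, 3.8)
  x^k = (0.0, 0.0), subgradient = b - a^T x = 12.0
  y^{k+1} = 1.2 + 0.1*12.0 = 2.4
Step 3: y^k = 2.4, reduced costs: (2.0, 2.6)
  x^k = (0.0, 0.0), subgradient = b - a^T x = 12.0
  y^{k+1} = 2.4 + 0.1*12.0 = 3.6
Step 4: y^k = 3.6, reduced costs: (-4.0, 1.4)
  x^k = (5.0, 0.0), subgradient = b - a^T x = -13.0
  y^{k+1} = 3.6 + 0.1*-13.0 = 2.3
Dual objective at y_4 = 2.3: reduced costs (2.5, 2.7), box minimizer x = (0.0, 0.0)
g(y_4) = b*y + (c1 - a1*y)*x1 + (c2 - a2*y)*x2 = 12*2.3 + 2.5*0.0 + 2.7*0.0 = 27.6 + 0.0 + 0.0 = 27.6


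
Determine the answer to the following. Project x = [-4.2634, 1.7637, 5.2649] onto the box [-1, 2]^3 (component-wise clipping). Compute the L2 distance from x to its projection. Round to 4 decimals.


Project each component onto [-1, 2].
clip(-4.2634) = -1.0, clip(1.7637) = 1.7637, clip(5.2649) = 2.0
Projection = [-1.0, 1.7637, 2.0]
Squared diffs: [10.6498, 0.0, 10.6596]
Distance = sqrt(21.3094) = 4.6162


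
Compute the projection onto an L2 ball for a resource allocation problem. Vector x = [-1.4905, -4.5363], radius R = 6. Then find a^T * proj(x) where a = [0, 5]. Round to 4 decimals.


Step 1: Compute ||x|| (intermediates to 6 decimals).
||x|| = sqrt((-1.4905)^2 + (-4.5363)^2) = 4.774894
Step 2: Project.
Since ||x|| <= R, proj = x (no scaling needed).
proj(x) = [-1.4905, -4.5363]
Step 3: Dot product.
a^T * proj(x) = 0*(-1.4905) + 5*(-4.5363) = -22.6815


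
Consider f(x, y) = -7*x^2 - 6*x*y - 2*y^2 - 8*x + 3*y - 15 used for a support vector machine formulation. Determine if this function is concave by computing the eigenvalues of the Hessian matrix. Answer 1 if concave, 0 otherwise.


The Hessian of f(x,y) = -7*x^2 - 6*x*y - 2*y^2 - 8*x + 3*y - 15 is:
H = [[-14, -6], [-6, -4]]
Trace = -14 - 4 = -18
Determinant = -14*-4 - (-6)^2 = 20
Discriminant = (-18)^2 - 4*20 = 244.0
Eigenvalues: lambda_1 = -16.8102, lambda_2 = -1.1898
The function is concave.

1


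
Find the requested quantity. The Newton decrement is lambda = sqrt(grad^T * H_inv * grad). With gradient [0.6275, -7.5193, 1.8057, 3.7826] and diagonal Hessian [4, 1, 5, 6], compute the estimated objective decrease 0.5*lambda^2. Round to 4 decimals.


Step 1: H is diagonal, so H^(-1) * g = [0.1569, -7.5193, 0.3611, 0.6304].
Step 2: g^T H^(-1) g = sum_i g_i^2 / H_ii
  = (0.6275)^2/4 + (-7.5193)^2/1 + (1.8057)^2/5 + (3.7826)^2/6
  = 0.0984 + 56.5399 + 0.6521 + 2.3847 = 59.6751
Step 3: Objective decrease = 0.5 * g^T H^(-1) g = 29.8375


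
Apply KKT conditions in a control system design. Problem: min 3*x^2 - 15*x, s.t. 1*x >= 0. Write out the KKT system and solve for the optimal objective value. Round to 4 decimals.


Step 1: Try lambda = 0 (constraint inactive).
Stationarity: 2*3*x - 15 = 0
x* = 15/(2*3) = 2.5
Check constraint: 1*2.5 = 2.5 >= 0 -- satisfied.
Step 2: Compute optimal value.
f(x*) = 3*2.5^2 - 15*2.5 = -18.75


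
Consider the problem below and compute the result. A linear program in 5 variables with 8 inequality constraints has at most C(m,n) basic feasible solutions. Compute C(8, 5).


Each vertex corresponds to some choice of n active constraints out of m, so the number of vertices is at most C(m, n) = m! / (n!(m-n)!).
m = 8, n = 5
Numerator: 8 * 7 * 6 * 5 * 4
Denominator: 5! = 120
C(8, 5) = 56


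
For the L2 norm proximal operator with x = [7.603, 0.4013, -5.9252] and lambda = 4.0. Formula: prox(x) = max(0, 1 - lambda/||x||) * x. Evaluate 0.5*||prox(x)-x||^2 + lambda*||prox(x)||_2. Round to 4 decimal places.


Step 1: Compute ||x||.
||x|| = 9.6475
Step 2: Compute scaling factor.
scale = max(0, 1 - 4.0/9.6475) = 0.5854
Step 3: prox(x) = [4.4507, 0.2349, -3.4685]
||prox(x)|| = 5.6475
Step 4: Proximal objective.
0.5*||prox-x||^2 = 8.0
lambda*||prox|| = 22.59
Total = 30.5901


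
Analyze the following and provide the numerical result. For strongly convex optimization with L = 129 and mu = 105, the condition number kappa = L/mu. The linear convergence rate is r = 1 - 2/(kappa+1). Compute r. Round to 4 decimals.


Step 1: Compute the condition number.
kappa = L/mu = 129/105 = 1.2286
Step 2: Compute the convergence rate.
r = 1 - 2/(kappa + 1) = 1 - 2*mu/(L + mu) = (L - mu)/(L + mu) = 24/234 = 0.1026


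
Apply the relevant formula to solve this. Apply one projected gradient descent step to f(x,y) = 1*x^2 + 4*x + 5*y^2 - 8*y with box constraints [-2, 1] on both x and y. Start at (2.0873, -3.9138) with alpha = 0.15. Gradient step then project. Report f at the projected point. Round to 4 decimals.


Step 1: Compute gradient at (2.0873, -3.9138).
grad_x = 2*1*2.0873 + 4 = 8.1746
grad_y = 2*5*-3.9138 - 8 = -47.138
Step 2: Gradient step.
x_raw = 2.0873 - 0.15*8.1746 = 0.8611
y_raw = -3.9138 - 0.15*-47.138 = 3.1569
Step 3: Project onto [-2, 1].
x_proj = clip(0.8611) = 0.8611
y_proj = clip(3.1569) = 1.0
Step 4: Evaluate f.
f(0.8611, 1.0) = 1.186


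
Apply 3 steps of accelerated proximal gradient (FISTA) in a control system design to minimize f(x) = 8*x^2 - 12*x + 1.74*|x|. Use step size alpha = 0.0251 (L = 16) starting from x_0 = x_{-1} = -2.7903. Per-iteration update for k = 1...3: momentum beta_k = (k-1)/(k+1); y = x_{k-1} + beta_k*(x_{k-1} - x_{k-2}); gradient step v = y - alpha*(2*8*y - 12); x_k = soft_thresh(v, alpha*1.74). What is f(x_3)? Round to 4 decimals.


FISTA on f(x) = 8*x^2 - 12*x + 1.74*|x|
L = 16, alpha = 0.0251
Iteration 1: beta = 0.0, y = -2.7903 + 0.0*(-2.7903 + 2.7903) = -2.7903
  grad(y) = -56.6448, v = y - alpha*grad = -1.3685
  prox(v) = soft_thresh(-1.3685, 0.0437) = -1.3248
Iteration 2: beta = 0.3333, y = -1.3248 + 0.3333*(-1.3248 + 2.7903) = -0.8364
  grad(y) = -25.3817, v = y - alpha*grad = -0.1993
  prox(v) = soft_thresh(-0.1993, 0.0437) = -0.1556
Iteration 3: beta = 0.5, y = -0.1556 + 0.5*(-0.1556 + 1.3248) = 0.429
  grad(y) = -5.1357, v = y - alpha*grad = 0.5579
  prox(v) = soft_thresh(0.5579, 0.0437) = 0.5143
f(x_3) = 8*0.5143^2 - 12*0.5143 + 1.74*|0.5143| = -3.1606


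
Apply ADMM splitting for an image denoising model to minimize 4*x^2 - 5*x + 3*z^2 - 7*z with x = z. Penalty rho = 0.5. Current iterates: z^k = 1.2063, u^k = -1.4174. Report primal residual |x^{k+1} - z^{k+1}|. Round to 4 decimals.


ADMM iteration with rho = 0.5, z^k = 1.2063, u^k = -1.4174
Step 1: x-update.
Minimize 4*x^2 - 5*x + (0.5/2)*(x - 1.2063 - 1.4174)^2
FOC: (2*4 + 0.5)*x = 5 + 0.5*(1.2063 + 1.4174)
x^{k+1} = 0.7426
Step 2: z-update.
Minimize 3*z^2 - 7*z + (0.5/2)*(0.7426 - z - 1.4174)^2
FOC: (2*3 + 0.5)*z = 7 + 0.5*(0.7426 - 1.4174)
z^{k+1} = 1.025
Step 3: u-update.
u^{k+1} = -1.4174 + 0.7426 - 1.025 = -1.6998
Step 4: Primal residual = |0.7426 - 1.025| = 0.2824


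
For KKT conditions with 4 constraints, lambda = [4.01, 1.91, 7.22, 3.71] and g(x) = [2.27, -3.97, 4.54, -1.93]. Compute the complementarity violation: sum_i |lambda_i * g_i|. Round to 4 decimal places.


KKT complementary slackness check:
lambda_1 * g_1 = 4.01 * 2.27 = 9.1027
lambda_2 * g_2 = 1.91 * -3.97 = -7.5827
lambda_3 * g_3 = 7.22 * 4.54 = 32.7788
lambda_4 * g_4 = 3.71 * -1.93 = -7.1603
Total violation = 9.1027 + 7.5827 + 32.7788 + 7.1603 = 56.6245


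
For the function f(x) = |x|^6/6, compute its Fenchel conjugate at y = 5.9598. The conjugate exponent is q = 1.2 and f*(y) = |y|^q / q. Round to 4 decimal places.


The conjugate exponent q satisfies 1/p + 1/q = 1.
p = 6, so q = 6/(6 - 1) = 1.2
|y|^q = 5.9598^1.2 = 8.5168
f*(5.9598) = 8.5168 / 1.2 = 7.0974


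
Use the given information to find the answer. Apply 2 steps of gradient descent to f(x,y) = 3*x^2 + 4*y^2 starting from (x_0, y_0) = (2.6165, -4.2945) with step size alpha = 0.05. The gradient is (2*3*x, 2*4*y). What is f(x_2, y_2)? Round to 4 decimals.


Gradient descent on f(x,y) = 3*x^2 + 4*y^2.
Starting point: (2.6165, -4.2945), alpha = 0.05
Step 1: grad_x = 2*3*2.6165 = 15.699, grad_y = 2*4*-4.2945 = -34.356
  x_1 = 2.6165 - 0.05*15.699 = 1.8316
  y_1 = -4.2945 - 0.05*-34.356 = -2.5767
Step 2: grad_x = 2*3*1.8316 = 10.9893, grad_y = 2*4*-2.5767 = -20.6136
  x_2 = 1.8316 - 0.05*10.9893 = 1.2821
  y_2 = -2.5767 - 0.05*-20.6136 = -1.546
f(1.2821, -1.546) = 3*1.2821^2 + 4*(-1.546)^2 = 14.4919


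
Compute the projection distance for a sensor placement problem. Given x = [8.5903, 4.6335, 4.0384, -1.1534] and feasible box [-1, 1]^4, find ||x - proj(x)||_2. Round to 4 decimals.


Project each component onto [-1, 1].
clip(8.5903) = 1.0, clip(4.6335) = 1.0, clip(4.0384) = 1.0, clip(-1.1534) = -1.0
Projection = [1.0, 1.0, 1.0, -1.0]
Squared diffs: [57.6127, 13.2023, 9.2319, 0.0235]
Distance = sqrt(80.0704) = 8.9482


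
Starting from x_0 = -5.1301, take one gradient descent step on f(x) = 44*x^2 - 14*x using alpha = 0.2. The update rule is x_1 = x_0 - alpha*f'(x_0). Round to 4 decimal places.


We compute the gradient at x_0 and apply the update.
f'(x) = 88*x - 14
f'(-5.1301) = 88*-5.1301 - 14 = -465.4488
x_1 = -5.1301 - 0.2*-465.4488 = 87.9597


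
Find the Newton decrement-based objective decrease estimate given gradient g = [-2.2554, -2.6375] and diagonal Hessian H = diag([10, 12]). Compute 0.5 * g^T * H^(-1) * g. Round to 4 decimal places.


Step 1: H is diagonal, so H^(-1) * g = [-0.2255, -0.2198].
Step 2: g^T H^(-1) g = sum_i g_i^2 / H_ii
  = (-2.2554)^2/10 + (-2.6375)^2/12
  = 0.5087 + 0.5797 = 1.0884
Step 3: Objective decrease = 0.5 * g^T H^(-1) g = 0.5442


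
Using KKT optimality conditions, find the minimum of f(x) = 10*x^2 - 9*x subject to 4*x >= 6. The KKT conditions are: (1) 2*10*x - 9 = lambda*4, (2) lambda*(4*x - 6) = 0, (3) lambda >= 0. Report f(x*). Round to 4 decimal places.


Step 1: Try lambda = 0 (constraint inactive).
x_unc = 9/(2*10) = 0.45
Check: 4*0.45 = 1.8 < 6 -- violated!
Step 2: Constraint must be active: 4*x = 6
x* = 6/4 = 1.5
lambda = (2*10*1.5 - 9)/4 = 5.25
Step 3: Compute optimal value.
f(x*) = 10*1.5^2 - 9*1.5 = 9.0


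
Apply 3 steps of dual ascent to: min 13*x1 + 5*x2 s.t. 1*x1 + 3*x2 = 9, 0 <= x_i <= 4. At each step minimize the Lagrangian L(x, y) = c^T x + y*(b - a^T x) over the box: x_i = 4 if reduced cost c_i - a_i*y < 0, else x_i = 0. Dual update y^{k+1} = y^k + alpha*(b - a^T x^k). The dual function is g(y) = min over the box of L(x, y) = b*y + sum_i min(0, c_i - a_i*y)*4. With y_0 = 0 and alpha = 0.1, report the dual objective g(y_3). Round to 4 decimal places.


Dual ascent for LP: min 13*x1 + 5*x2, 1*x1 + 3*x2 = 9, 0 <= x_i <= 4
Step 1: y^k = 0.0, reduced costs: (13.0, 5.0)
  x^k = (0.0, 0.0), subgradient = b - a^T x = 9.0
  y^{k+1} = 0.0 + 0.1*9.0 = 0.9
Step 2: y^k = 0.9, reduced costs: (12.1, 2.3)
  x^k = (0.0, 0.0), subgradient = b - a^T x = 9.0
  y^{k+1} = 0.9 + 0.1*9.0 = 1.8
Step 3: y^k = 1.8, reduced costs: (11.2, -0.4)
  x^k = (0.0, 4.0), subgradient = b - a^T x = -3.0
  y^{k+1} = 1.8 + 0.1*-3.0 = 1.5
Dual objective at y_3 = 1.5: reduced costs (11.5, 0.5), box minimizer x = (0.0, 0.0)
g(y_3) = b*y + (c1 - a1*y)*x1 + (c2 - a2*y)*x2 = 9*1.5 + 11.5*0.0 + 0.5*0.0 = 13.5 + 0.0 + 0.0 = 13.5


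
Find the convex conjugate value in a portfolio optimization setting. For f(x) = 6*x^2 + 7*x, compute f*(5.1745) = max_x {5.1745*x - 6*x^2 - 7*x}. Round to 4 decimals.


f*(y) = sup_x {y*x - a*x^2 - b*x} = sup_x {(y-b)*x - a*x^2}
FOC: (y - b) - 2a*x = 0 => x* = (y - b)/(2a)
x* = (5.1745 - 7)/(2*6) = -0.1521
f*(5.1745) = (y-b)^2/(4a) = (5.1745 - 7)^2/(4*6)
= 3.3325/24 = 0.1389


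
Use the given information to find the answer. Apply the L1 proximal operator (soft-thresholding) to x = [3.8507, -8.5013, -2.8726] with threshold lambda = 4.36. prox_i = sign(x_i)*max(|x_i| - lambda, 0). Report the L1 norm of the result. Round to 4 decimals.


Soft-thresholding with lambda = 4.36:
prox(3.8507) = sign(3.8507)*max(|3.8507| - 4.36, 0) = 0.0
prox(-8.5013) = sign(-8.5013)*max(|-8.5013| - 4.36, 0) = -4.1413
prox(-2.8726) = sign(-2.8726)*max(|-2.8726| - 4.36, 0) = 0.0
prox(x) = [0.0, -4.1413, 0.0]
||prox(x)||_1 = 0.0 + 4.1413 + 0.0 = 4.1413


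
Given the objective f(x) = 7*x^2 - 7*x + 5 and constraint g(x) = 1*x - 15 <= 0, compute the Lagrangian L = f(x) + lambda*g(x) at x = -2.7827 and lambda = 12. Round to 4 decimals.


Step 1: Evaluate f(x).
f(-2.7827) = 7*(-2.7827)^2 - 7*(-2.7827) + 5 = 78.6828
Step 2: Evaluate g(x).
g(-2.7827) = 1*-2.7827 - 15 = -17.7827
Step 3: Compute Lagrangian.
L = 78.6828 + 12*-17.7827 = -134.7096


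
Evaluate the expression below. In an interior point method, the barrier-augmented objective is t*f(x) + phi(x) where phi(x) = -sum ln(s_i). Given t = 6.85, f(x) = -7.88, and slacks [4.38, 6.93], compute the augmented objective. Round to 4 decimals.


Step 1: Compute log-barrier.
ln values: [1.477, 1.9359]
phi = -(1.477 + 1.9359) = -3.4129
Step 2: Compute augmented objective.
t*f(x) = 6.85*-7.88 = -53.978
Total = -53.978 - 3.4129 = -57.3909


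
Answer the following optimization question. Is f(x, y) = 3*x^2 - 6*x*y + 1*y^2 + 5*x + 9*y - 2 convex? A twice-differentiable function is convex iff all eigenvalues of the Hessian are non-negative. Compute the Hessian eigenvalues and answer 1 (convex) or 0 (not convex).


The Hessian of f(x,y) = 3*x^2 - 6*x*y + 1*y^2 + 5*x + 9*y - 2 is:
H = [[6, -6], [-6, 2]]
Trace = 6 + 2 = 8
Determinant = 6*2 - (-6)^2 = -24
Discriminant = (8)^2 - 4*-24 = 160.0
Eigenvalues: lambda_1 = -2.3246, lambda_2 = 10.3246
The function is not convex.

0


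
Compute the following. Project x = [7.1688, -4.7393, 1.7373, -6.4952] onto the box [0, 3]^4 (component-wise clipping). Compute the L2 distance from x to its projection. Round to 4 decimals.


Project each component onto [0, 3].
clip(7.1688) = 3.0, clip(-4.7393) = 0.0, clip(1.7373) = 1.7373, clip(-6.4952) = 0.0
Projection = [3.0, 0.0, 1.7373, 0.0]
Squared diffs: [17.3789, 22.461, 0.0, 42.1876]
Distance = sqrt(82.0275) = 9.0569


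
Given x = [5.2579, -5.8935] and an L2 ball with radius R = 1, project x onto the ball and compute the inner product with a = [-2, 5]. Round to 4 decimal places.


Step 1: Compute ||x|| (intermediates to 6 decimals).
||x|| = sqrt(5.2579^2 + (-5.8935)^2) = 7.898029
Step 2: Project.
Since ||x|| > R, scale = R/||x|| = 1/7.898029 = 0.126614, proj(x) = scale * x
proj(x) = [0.665724, -0.7462]
Step 3: Dot product.
a^T * proj(x) = -2*0.665724 + 5*(-0.7462) = -5.0624


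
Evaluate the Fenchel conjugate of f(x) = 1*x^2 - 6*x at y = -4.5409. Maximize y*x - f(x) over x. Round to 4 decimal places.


f*(y) = sup_x {y*x - a*x^2 - b*x} = sup_x {(y-b)*x - a*x^2}
FOC: (y - b) - 2a*x = 0 => x* = (y - b)/(2a)
x* = (-4.5409 + 6)/(2*1) = 0.7296
f*(-4.5409) = (y-b)^2/(4a) = (-4.5409 + 6)^2/(4*1)
= 2.129/4 = 0.5322


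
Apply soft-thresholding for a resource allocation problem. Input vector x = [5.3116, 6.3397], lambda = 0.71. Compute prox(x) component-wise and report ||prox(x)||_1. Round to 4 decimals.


Soft-thresholding with lambda = 0.71:
prox(5.3116) = sign(5.3116)*max(|5.3116| - 0.71, 0) = 4.6016
prox(6.3397) = sign(6.3397)*max(|6.3397| - 0.71, 0) = 5.6297
prox(x) = [4.6016, 5.6297]
||prox(x)||_1 = 4.6016 + 5.6297 = 10.2313


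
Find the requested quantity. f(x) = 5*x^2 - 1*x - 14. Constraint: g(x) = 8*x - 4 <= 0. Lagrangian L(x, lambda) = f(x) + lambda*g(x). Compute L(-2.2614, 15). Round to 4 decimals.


Step 1: Evaluate f(x).
f(-2.2614) = 5*(-2.2614)^2 - 1*(-2.2614) - 14 = 13.831
Step 2: Evaluate g(x).
g(-2.2614) = 8*-2.2614 - 4 = -22.0912
Step 3: Compute Lagrangian.
L = 13.831 + 15*-22.0912 = -317.537


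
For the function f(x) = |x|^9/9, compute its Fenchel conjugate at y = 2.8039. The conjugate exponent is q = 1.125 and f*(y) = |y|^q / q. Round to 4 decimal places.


The conjugate exponent q satisfies 1/p + 1/q = 1.
p = 9, so q = 9/(9 - 1) = 1.125
|y|^q = 2.8039^1.125 = 3.1896
f*(2.8039) = 3.1896 / 1.125 = 2.8352


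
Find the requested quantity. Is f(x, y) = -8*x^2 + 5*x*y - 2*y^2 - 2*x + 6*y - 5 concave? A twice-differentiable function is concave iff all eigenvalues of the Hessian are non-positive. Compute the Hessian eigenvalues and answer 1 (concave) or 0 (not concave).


The Hessian of f(x,y) = -8*x^2 + 5*x*y - 2*y^2 - 2*x + 6*y - 5 is:
H = [[-16, 5], [5, -4]]
Trace = -16 - 4 = -20
Determinant = -16*-4 - (5)^2 = 39
Discriminant = (-20)^2 - 4*39 = 244.0
Eigenvalues: lambda_1 = -17.8102, lambda_2 = -2.1898
The function is concave.

1


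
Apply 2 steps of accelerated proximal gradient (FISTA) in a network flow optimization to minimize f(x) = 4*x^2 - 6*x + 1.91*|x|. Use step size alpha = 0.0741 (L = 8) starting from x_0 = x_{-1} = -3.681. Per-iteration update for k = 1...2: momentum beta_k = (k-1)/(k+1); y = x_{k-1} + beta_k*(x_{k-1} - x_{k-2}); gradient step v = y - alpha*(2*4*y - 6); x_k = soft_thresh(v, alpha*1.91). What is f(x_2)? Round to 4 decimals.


FISTA on f(x) = 4*x^2 - 6*x + 1.91*|x|
L = 8, alpha = 0.0741
Iteration 1: beta = 0.0, y = -3.681 + 0.0*(-3.681 + 3.681) = -3.681
  grad(y) = -35.448, v = y - alpha*grad = -1.0543
  prox(v) = soft_thresh(-1.0543, 0.1415) = -0.9128
Iteration 2: beta = 0.3333, y = -0.9128 + 0.3333*(-0.9128 + 3.681) = 0.01
  grad(y) = -5.9202, v = y - alpha*grad = 0.4487
  prox(v) = soft_thresh(0.4487, 0.1415) = 0.3071
f(x_2) = 4*0.3071^2 - 6*0.3071 + 1.91*|0.3071| = -0.8788


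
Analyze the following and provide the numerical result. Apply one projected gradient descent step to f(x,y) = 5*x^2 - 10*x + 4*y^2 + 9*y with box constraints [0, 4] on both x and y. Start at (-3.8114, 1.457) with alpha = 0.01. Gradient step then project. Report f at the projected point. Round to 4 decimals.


Step 1: Compute gradient at (-3.8114, 1.457).
grad_x = 2*5*-3.8114 - 10 = -48.114
grad_y = 2*4*1.457 + 9 = 20.656
Step 2: Gradient step.
x_raw = -3.8114 - 0.01*-48.114 = -3.3303
y_raw = 1.457 - 0.01*20.656 = 1.2504
Step 3: Project onto [0, 4].
x_proj = clip(-3.3303) = 0.0
y_proj = clip(1.2504) = 1.2504
Step 4: Evaluate f.
f(0.0, 1.2504) = 17.5084


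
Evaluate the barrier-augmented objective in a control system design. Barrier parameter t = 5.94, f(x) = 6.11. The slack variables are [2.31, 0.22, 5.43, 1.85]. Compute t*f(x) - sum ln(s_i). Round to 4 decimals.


Step 1: Compute log-barrier.
ln values: [0.8372, -1.5141, 1.6919, 0.6152]
phi = -(0.8372 - 1.5141 + 1.6919 + 0.6152) = -1.6302
Step 2: Compute augmented objective.
t*f(x) = 5.94*6.11 = 36.2934
Total = 36.2934 - 1.6302 = 34.6632


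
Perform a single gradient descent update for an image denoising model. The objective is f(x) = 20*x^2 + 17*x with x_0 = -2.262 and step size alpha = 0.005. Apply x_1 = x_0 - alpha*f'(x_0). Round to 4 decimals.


We compute the gradient at x_0 and apply the update.
f'(x) = 40*x + 17
f'(-2.262) = 40*-2.262 + 17 = -73.48
x_1 = -2.262 - 0.005*-73.48 = -1.8946


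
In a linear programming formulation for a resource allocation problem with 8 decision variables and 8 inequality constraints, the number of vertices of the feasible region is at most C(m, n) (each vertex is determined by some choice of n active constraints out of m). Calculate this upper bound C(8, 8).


Each vertex corresponds to some choice of n active constraints out of m, so the number of vertices is at most C(m, n) = m! / (n!(m-n)!).
m = 8, n = 8
Numerator: 8 * 7 * 6 * 5 * 4 * 3 * 2 * 1
Denominator: 8! = 40320
C(8, 8) = 1
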